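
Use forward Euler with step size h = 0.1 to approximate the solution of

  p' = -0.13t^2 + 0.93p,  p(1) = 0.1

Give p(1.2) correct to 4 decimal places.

0.0895

Euler: p_{n+1} = p_n + h·f(t_n, p_n).
t=1.000000, p=0.100000: f=-0.037000 → p ← 0.100000 + 0.1·(-0.037000) = 0.096300
t=1.100000, p=0.096300: f=-0.067741 → p ← 0.096300 + 0.1·(-0.067741) = 0.089526
p(1.2) ≈ 0.0895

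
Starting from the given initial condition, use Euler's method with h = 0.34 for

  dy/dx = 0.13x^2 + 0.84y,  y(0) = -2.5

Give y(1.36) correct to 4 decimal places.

Euler: y_{n+1} = y_n + h·f(x_n, y_n).
x=0.000000, y=-2.500000: f=-2.100000 → y ← -2.500000 + 0.34·(-2.100000) = -3.214000
x=0.340000, y=-3.214000: f=-2.684732 → y ← -3.214000 + 0.34·(-2.684732) = -4.126809
x=0.680000, y=-4.126809: f=-3.406407 → y ← -4.126809 + 0.34·(-3.406407) = -5.284987
x=1.020000, y=-5.284987: f=-4.304137 → y ← -5.284987 + 0.34·(-4.304137) = -6.748394
y(1.36) ≈ -6.7484

-6.7484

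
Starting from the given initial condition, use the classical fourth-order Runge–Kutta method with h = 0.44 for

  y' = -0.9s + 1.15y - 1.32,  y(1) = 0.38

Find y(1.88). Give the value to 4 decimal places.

RK4: k1 = f(s_n, y_n); k2 = f(s_n + h/2, y_n + (h/2)·k1); k3 = f(s_n + h/2, y_n + (h/2)·k2); k4 = f(s_n + h, y_n + h·k3); y_{n+1} = y_n + (h/6)·(k1 + 2k2 + 2k3 + k4).
s=1.000000, y=0.380000:
  k1 = f(1.000000, 0.380000) = -1.783000
  k2 = f(1.220000, -0.012260) = -2.432099
  k3 = f(1.220000, -0.155062) = -2.596321
  k4 = f(1.440000, -0.762381) = -3.492738
  y ← 0.380000 + (0.44/6)·(k1 + 2k2 + 2k3 + k4) = -0.744389
s=1.440000, y=-0.744389:
  k1 = f(1.440000, -0.744389) = -3.472047
  k2 = f(1.660000, -1.508240) = -4.548475
  k3 = f(1.660000, -1.745054) = -4.820812
  k4 = f(1.880000, -2.865546) = -6.307378
  y ← -0.744389 + (0.44/6)·(k1 + 2k2 + 2k3 + k4) = -2.835709
y(1.88) ≈ -2.8357

-2.8357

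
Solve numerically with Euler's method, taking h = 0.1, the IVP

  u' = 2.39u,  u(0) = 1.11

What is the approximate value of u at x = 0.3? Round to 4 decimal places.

2.1112

Euler: u_{n+1} = u_n + h·f(x_n, u_n).
x=0.000000, u=1.110000: f=2.652900 → u ← 1.110000 + 0.1·2.652900 = 1.375290
x=0.100000, u=1.375290: f=3.286943 → u ← 1.375290 + 0.1·3.286943 = 1.703984
x=0.200000, u=1.703984: f=4.072523 → u ← 1.703984 + 0.1·4.072523 = 2.111237
u(0.3) ≈ 2.1112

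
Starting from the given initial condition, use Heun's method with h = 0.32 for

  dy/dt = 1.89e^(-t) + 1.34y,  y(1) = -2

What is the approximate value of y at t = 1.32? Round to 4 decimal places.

Heun: k1 = f(t_n, y_n); k2 = f(t_n + h, y_n + h·k1); y_{n+1} = y_n + (h/2)·(k1 + k2).
t=1.000000, y=-2.000000:
  k1 = f(1.000000, -2.000000) = -1.984708
  k2 = f(1.320000, -2.635107) = -3.026157
  y ← -2.000000 + (0.32/2)·(-1.984708 + (-3.026157)) = -2.801738
y(1.32) ≈ -2.8017

-2.8017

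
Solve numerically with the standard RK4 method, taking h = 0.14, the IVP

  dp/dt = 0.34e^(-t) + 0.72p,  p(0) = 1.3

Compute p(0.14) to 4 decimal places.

1.4847

RK4: k1 = f(t_n, p_n); k2 = f(t_n + h/2, p_n + (h/2)·k1); k3 = f(t_n + h/2, p_n + (h/2)·k2); k4 = f(t_n + h, p_n + h·k3); p_{n+1} = p_n + (h/6)·(k1 + 2k2 + 2k3 + k4).
t=0.000000, p=1.300000:
  k1 = f(0.000000, 1.300000) = 1.276000
  k2 = f(0.070000, 1.389320) = 1.317324
  k3 = f(0.070000, 1.392213) = 1.319407
  k4 = f(0.140000, 1.484717) = 1.364578
  p ← 1.300000 + (0.14/6)·(k1 + 2k2 + 2k3 + k4) = 1.484661
p(0.14) ≈ 1.4847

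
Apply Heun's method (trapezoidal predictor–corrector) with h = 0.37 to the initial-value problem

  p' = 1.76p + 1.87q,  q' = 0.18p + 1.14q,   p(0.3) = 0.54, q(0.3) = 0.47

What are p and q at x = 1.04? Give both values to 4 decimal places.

3.6889, 1.3458

Heun on (p,q): k1 = f(x_n, state_n); k2 = f(x_n + h, state_n + h·k1); state_{n+1} = state_n + (h/2)·(k1 + k2).
0.300000: (0.540000, 0.470000)
  k1 = (1.829300, 0.633000)
  predictor → (1.216841, 0.704210)
  k2 = (3.458513, 1.021831)
  → (1.518245, 0.776144)
0.670000: (1.518245, 0.776144)
  k1 = (4.123501, 1.158088)
  predictor → (3.043941, 1.204636)
  k2 = (7.610005, 1.921195)
  → (3.688944, 1.345811)
(p(1.04), q(1.04)) ≈ (3.6889, 1.3458)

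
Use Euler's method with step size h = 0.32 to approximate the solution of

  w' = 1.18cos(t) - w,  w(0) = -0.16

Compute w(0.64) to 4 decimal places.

Euler: w_{n+1} = w_n + h·f(t_n, w_n).
t=0.000000, w=-0.160000: f=1.340000 → w ← -0.160000 + 0.32·1.340000 = 0.268800
t=0.320000, w=0.268800: f=0.851298 → w ← 0.268800 + 0.32·0.851298 = 0.541215
w(0.64) ≈ 0.5412

0.5412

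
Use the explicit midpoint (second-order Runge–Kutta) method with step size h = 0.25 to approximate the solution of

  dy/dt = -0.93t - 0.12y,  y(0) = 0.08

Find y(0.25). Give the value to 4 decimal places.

0.0486

Midpoint: k1 = f(t_n, y_n); k2 = f(t_n + h/2, y_n + (h/2)·k1); y_{n+1} = y_n + h·k2.
t=0.000000, y=0.080000:
  k1 = f(0.000000, 0.080000) = -0.009600
  k2 = f(0.125000, 0.078800) = -0.125706
  y ← 0.080000 + 0.25·(-0.125706) = 0.048573
y(0.25) ≈ 0.0486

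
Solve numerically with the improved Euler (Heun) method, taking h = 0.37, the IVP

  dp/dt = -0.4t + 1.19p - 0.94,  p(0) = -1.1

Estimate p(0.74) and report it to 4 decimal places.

Heun: k1 = f(t_n, p_n); k2 = f(t_n + h, p_n + h·k1); p_{n+1} = p_n + (h/2)·(k1 + k2).
t=0.000000, p=-1.100000:
  k1 = f(0.000000, -1.100000) = -2.249000
  k2 = f(0.370000, -1.932130) = -3.387235
  p ← -1.100000 + (0.37/2)·(-2.249000 + (-3.387235)) = -2.142703
t=0.370000, p=-2.142703:
  k1 = f(0.370000, -2.142703) = -3.637817
  k2 = f(0.740000, -3.488696) = -5.387548
  p ← -2.142703 + (0.37/2)·(-3.637817 + (-5.387548)) = -3.812396
p(0.74) ≈ -3.8124

-3.8124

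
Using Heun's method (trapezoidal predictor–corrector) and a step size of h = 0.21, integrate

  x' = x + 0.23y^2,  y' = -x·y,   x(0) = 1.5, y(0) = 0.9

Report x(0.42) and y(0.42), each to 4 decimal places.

Heun on (x,y): k1 = f(s_n, state_n); k2 = f(s_n + h, state_n + h·k1); state_{n+1} = state_n + (h/2)·(k1 + k2).
0.000000: (1.500000, 0.900000)
  k1 = (1.686300, -1.350000)
  predictor → (1.854123, 0.616500)
  k2 = (1.941540, -1.143067)
  → (1.880923, 0.638228)
0.210000: (1.880923, 0.638228)
  k1 = (1.974610, -1.200458)
  predictor → (2.295591, 0.386132)
  k2 = (2.329884, -0.886401)
  → (2.332895, 0.419108)
(x(0.42), y(0.42)) ≈ (2.3329, 0.4191)

2.3329, 0.4191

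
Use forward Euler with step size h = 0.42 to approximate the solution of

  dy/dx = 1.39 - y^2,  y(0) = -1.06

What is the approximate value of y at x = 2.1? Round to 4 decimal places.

0.7076

Euler: y_{n+1} = y_n + h·f(x_n, y_n).
x=0.000000, y=-1.060000: f=0.266400 → y ← -1.060000 + 0.42·0.266400 = -0.948112
x=0.420000, y=-0.948112: f=0.491084 → y ← -0.948112 + 0.42·0.491084 = -0.741857
x=0.840000, y=-0.741857: f=0.839648 → y ← -0.741857 + 0.42·0.839648 = -0.389205
x=1.260000, y=-0.389205: f=1.238520 → y ← -0.389205 + 0.42·1.238520 = 0.130974
x=1.680000, y=0.130974: f=1.372846 → y ← 0.130974 + 0.42·1.372846 = 0.707569
y(2.1) ≈ 0.7076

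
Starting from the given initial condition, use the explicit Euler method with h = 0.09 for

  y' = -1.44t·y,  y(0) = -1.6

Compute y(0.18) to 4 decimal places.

-1.5813

Euler: y_{n+1} = y_n + h·f(t_n, y_n).
t=0.000000, y=-1.600000: f=0.000000 → y ← -1.600000 + 0.09·0.000000 = -1.600000
t=0.090000, y=-1.600000: f=0.207360 → y ← -1.600000 + 0.09·0.207360 = -1.581338
y(0.18) ≈ -1.5813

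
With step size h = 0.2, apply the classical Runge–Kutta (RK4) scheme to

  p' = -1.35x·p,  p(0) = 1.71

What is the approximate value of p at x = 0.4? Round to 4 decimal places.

RK4: k1 = f(x_n, p_n); k2 = f(x_n + h/2, p_n + (h/2)·k1); k3 = f(x_n + h/2, p_n + (h/2)·k2); k4 = f(x_n + h, p_n + h·k3); p_{n+1} = p_n + (h/6)·(k1 + 2k2 + 2k3 + k4).
x=0.000000, p=1.710000:
  k1 = f(0.000000, 1.710000) = 0.000000
  k2 = f(0.100000, 1.710000) = -0.230850
  k3 = f(0.100000, 1.686915) = -0.227734
  k4 = f(0.200000, 1.664453) = -0.449402
  p ← 1.710000 + (0.2/6)·(k1 + 2k2 + 2k3 + k4) = 1.664448
x=0.200000, p=1.664448:
  k1 = f(0.200000, 1.664448) = -0.449401
  k2 = f(0.300000, 1.619508) = -0.655901
  k3 = f(0.300000, 1.598858) = -0.647537
  k4 = f(0.400000, 1.534940) = -0.828868
  p ← 1.664448 + (0.2/6)·(k1 + 2k2 + 2k3 + k4) = 1.534943
p(0.4) ≈ 1.5349

1.5349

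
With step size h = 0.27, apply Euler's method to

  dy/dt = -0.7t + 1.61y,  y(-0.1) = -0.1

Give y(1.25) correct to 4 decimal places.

Euler: y_{n+1} = y_n + h·f(t_n, y_n).
t=-0.100000, y=-0.100000: f=-0.091000 → y ← -0.100000 + 0.27·(-0.091000) = -0.124570
t=0.170000, y=-0.124570: f=-0.319558 → y ← -0.124570 + 0.27·(-0.319558) = -0.210851
t=0.440000, y=-0.210851: f=-0.647469 → y ← -0.210851 + 0.27·(-0.647469) = -0.385667
t=0.710000, y=-0.385667: f=-1.117924 → y ← -0.385667 + 0.27·(-1.117924) = -0.687507
t=0.980000, y=-0.687507: f=-1.792886 → y ← -0.687507 + 0.27·(-1.792886) = -1.171586
y(1.25) ≈ -1.1716

-1.1716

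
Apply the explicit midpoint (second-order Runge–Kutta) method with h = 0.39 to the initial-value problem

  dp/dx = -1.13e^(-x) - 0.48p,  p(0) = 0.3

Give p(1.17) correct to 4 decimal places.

-0.3778

Midpoint: k1 = f(x_n, p_n); k2 = f(x_n + h/2, p_n + (h/2)·k1); p_{n+1} = p_n + h·k2.
x=0.000000, p=0.300000:
  k1 = f(0.000000, 0.300000) = -1.274000
  k2 = f(0.195000, 0.051570) = -0.954557
  p ← 0.300000 + 0.39·(-0.954557) = -0.072277
x=0.390000, p=-0.072277:
  k1 = f(0.390000, -0.072277) = -0.730381
  k2 = f(0.585000, -0.214701) = -0.526473
  p ← -0.072277 + 0.39·(-0.526473) = -0.277602
x=0.780000, p=-0.277602:
  k1 = f(0.780000, -0.277602) = -0.384750
  k2 = f(0.975000, -0.352628) = -0.256966
  p ← -0.277602 + 0.39·(-0.256966) = -0.377818
p(1.17) ≈ -0.3778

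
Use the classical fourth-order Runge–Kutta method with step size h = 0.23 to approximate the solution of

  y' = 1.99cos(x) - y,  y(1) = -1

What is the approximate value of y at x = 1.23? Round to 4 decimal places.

RK4: k1 = f(x_n, y_n); k2 = f(x_n + h/2, y_n + (h/2)·k1); k3 = f(x_n + h/2, y_n + (h/2)·k2); k4 = f(x_n + h, y_n + h·k3); y_{n+1} = y_n + (h/6)·(k1 + 2k2 + 2k3 + k4).
x=1.000000, y=-1.000000:
  k1 = f(1.000000, -1.000000) = 2.075202
  k2 = f(1.115000, -0.761352) = 1.637305
  k3 = f(1.115000, -0.811710) = 1.687663
  k4 = f(1.230000, -0.611837) = 1.276971
  y ← -1.000000 + (0.23/6)·(k1 + 2k2 + 2k3 + k4) = -0.616586
y(1.23) ≈ -0.6166

-0.6166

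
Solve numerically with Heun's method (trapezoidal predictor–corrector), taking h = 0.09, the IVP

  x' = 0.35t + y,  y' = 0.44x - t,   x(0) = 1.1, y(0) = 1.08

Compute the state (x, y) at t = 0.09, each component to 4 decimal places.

1.2006, 1.1214

Heun on (x,y): k1 = f(t_n, state_n); k2 = f(t_n + h, state_n + h·k1); state_{n+1} = state_n + (h/2)·(k1 + k2).
0.000000: (1.100000, 1.080000)
  k1 = (1.080000, 0.484000)
  predictor → (1.197200, 1.123560)
  k2 = (1.155060, 0.436768)
  → (1.200578, 1.121435)
(x(0.09), y(0.09)) ≈ (1.2006, 1.1214)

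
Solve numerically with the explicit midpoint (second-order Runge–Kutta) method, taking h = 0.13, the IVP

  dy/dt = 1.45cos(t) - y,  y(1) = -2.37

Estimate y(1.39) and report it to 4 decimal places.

Midpoint: k1 = f(t_n, y_n); k2 = f(t_n + h/2, y_n + (h/2)·k1); y_{n+1} = y_n + h·k2.
t=1.000000, y=-2.370000:
  k1 = f(1.000000, -2.370000) = 3.153438
  k2 = f(1.065000, -2.165027) = 2.867558
  y ← -2.370000 + 0.13·2.867558 = -1.997218
t=1.130000, y=-1.997218:
  k1 = f(1.130000, -1.997218) = 2.615874
  k2 = f(1.195000, -1.827186) = 2.359355
  y ← -1.997218 + 0.13·2.359355 = -1.690501
t=1.260000, y=-1.690501:
  k1 = f(1.260000, -1.690501) = 2.133936
  k2 = f(1.325000, -1.551796) = 1.904622
  y ← -1.690501 + 0.13·1.904622 = -1.442900
y(1.39) ≈ -1.4429

-1.4429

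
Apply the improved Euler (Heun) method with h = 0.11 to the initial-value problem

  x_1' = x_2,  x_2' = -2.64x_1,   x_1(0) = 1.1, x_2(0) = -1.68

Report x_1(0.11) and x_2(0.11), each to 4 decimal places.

Heun on (x_1,x_2): k1 = f(t_n, state_n); k2 = f(t_n + h, state_n + h·k1); state_{n+1} = state_n + (h/2)·(k1 + k2).
0.000000: (1.100000, -1.680000)
  k1 = (-1.680000, -2.904000)
  predictor → (0.915200, -1.999440)
  k2 = (-1.999440, -2.416128)
  → (0.897631, -1.972607)
(x_1(0.11), x_2(0.11)) ≈ (0.8976, -1.9726)

0.8976, -1.9726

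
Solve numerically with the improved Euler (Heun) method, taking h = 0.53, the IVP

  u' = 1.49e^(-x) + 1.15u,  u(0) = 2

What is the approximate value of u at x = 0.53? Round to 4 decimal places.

Heun: k1 = f(x_n, u_n); k2 = f(x_n + h, u_n + h·k1); u_{n+1} = u_n + (h/2)·(k1 + k2).
x=0.000000, u=2.000000:
  k1 = f(0.000000, 2.000000) = 3.790000
  k2 = f(0.530000, 4.008700) = 5.487026
  u ← 2.000000 + (0.53/2)·(3.790000 + 5.487026) = 4.458412
u(0.53) ≈ 4.4584

4.4584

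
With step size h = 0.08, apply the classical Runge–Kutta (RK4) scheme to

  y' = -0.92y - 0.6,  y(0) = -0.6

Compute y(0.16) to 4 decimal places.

RK4: k1 = f(t_n, y_n); k2 = f(t_n + h/2, y_n + (h/2)·k1); k3 = f(t_n + h/2, y_n + (h/2)·k2); k4 = f(t_n + h, y_n + h·k3); y_{n+1} = y_n + (h/6)·(k1 + 2k2 + 2k3 + k4).
t=0.000000, y=-0.600000:
  k1 = f(0.000000, -0.600000) = -0.048000
  k2 = f(0.040000, -0.601920) = -0.046234
  k3 = f(0.040000, -0.601849) = -0.046299
  k4 = f(0.080000, -0.603704) = -0.044592
  y ← -0.600000 + (0.08/6)·(k1 + 2k2 + 2k3 + k4) = -0.603702
t=0.080000, y=-0.603702:
  k1 = f(0.080000, -0.603702) = -0.044594
  k2 = f(0.120000, -0.605486) = -0.042953
  k3 = f(0.120000, -0.605420) = -0.043013
  k4 = f(0.160000, -0.607143) = -0.041428
  y ← -0.603702 + (0.08/6)·(k1 + 2k2 + 2k3 + k4) = -0.607141
y(0.16) ≈ -0.6071

-0.6071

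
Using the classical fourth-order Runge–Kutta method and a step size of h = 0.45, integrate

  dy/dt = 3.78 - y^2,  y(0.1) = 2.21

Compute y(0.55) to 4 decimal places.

RK4: k1 = f(t_n, y_n); k2 = f(t_n + h/2, y_n + (h/2)·k1); k3 = f(t_n + h/2, y_n + (h/2)·k2); k4 = f(t_n + h, y_n + h·k3); y_{n+1} = y_n + (h/6)·(k1 + 2k2 + 2k3 + k4).
t=0.100000, y=2.210000:
  k1 = f(0.100000, 2.210000) = -1.104100
  k2 = f(0.325000, 1.961577) = -0.067786
  k3 = f(0.325000, 2.194748) = -1.036919
  k4 = f(0.550000, 1.743386) = 0.740604
  y ← 2.210000 + (0.45/6)·(k1 + 2k2 + 2k3 + k4) = 2.017032
y(0.55) ≈ 2.0170

2.0170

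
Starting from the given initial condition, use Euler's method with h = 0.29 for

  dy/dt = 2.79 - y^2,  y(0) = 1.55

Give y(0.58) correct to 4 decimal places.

1.6701

Euler: y_{n+1} = y_n + h·f(t_n, y_n).
t=0.000000, y=1.550000: f=0.387500 → y ← 1.550000 + 0.29·0.387500 = 1.662375
t=0.290000, y=1.662375: f=0.026509 → y ← 1.662375 + 0.29·0.026509 = 1.670063
y(0.58) ≈ 1.6701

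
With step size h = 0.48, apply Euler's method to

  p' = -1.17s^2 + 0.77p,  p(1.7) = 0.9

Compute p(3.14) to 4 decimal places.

-8.3613

Euler: p_{n+1} = p_n + h·f(s_n, p_n).
s=1.700000, p=0.900000: f=-2.688300 → p ← 0.900000 + 0.48·(-2.688300) = -0.390384
s=2.180000, p=-0.390384: f=-5.860904 → p ← -0.390384 + 0.48·(-5.860904) = -3.203618
s=2.660000, p=-3.203618: f=-10.745238 → p ← -3.203618 + 0.48·(-10.745238) = -8.361332
p(3.14) ≈ -8.3613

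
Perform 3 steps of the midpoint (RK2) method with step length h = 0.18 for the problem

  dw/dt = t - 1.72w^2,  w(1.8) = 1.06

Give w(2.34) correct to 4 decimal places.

1.1157

Midpoint: k1 = f(t_n, w_n); k2 = f(t_n + h/2, w_n + (h/2)·k1); w_{n+1} = w_n + h·k2.
t=1.800000, w=1.060000:
  k1 = f(1.800000, 1.060000) = -0.132592
  k2 = f(1.890000, 1.048067) = 0.000677
  w ← 1.060000 + 0.18·0.000677 = 1.060122
t=1.980000, w=1.060122:
  k1 = f(1.980000, 1.060122) = 0.046964
  k2 = f(2.070000, 1.064349) = 0.121519
  w ← 1.060122 + 0.18·0.121519 = 1.081995
t=2.160000, w=1.081995:
  k1 = f(2.160000, 1.081995) = 0.146373
  k2 = f(2.250000, 1.095169) = 0.187041
  w ← 1.081995 + 0.18·0.187041 = 1.115663
w(2.34) ≈ 1.1157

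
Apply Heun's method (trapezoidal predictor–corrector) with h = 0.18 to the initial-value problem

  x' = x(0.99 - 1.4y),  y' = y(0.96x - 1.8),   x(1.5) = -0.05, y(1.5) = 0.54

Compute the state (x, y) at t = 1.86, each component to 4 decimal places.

-0.0587, 0.2817

Heun on (x,y): k1 = f(t_n, state_n); k2 = f(t_n + h, state_n + h·k1); state_{n+1} = state_n + (h/2)·(k1 + k2).
1.500000: (-0.050000, 0.540000)
  k1 = (-0.011700, -0.997920)
  predictor → (-0.052106, 0.360374)
  k2 = (-0.025296, -0.666700)
  → (-0.053330, 0.390184)
1.680000: (-0.053330, 0.390184)
  k1 = (-0.023665, -0.722308)
  predictor → (-0.057589, 0.260169)
  k2 = (-0.036037, -0.482687)
  → (-0.058703, 0.281735)
(x(1.86), y(1.86)) ≈ (-0.0587, 0.2817)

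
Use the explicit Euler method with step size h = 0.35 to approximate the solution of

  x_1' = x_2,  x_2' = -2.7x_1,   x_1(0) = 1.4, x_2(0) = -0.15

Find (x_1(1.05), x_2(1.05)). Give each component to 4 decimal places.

Euler on (x_1,x_2): x_1_{n+1} = x_1_n + h·x_1', x_2_{n+1} = x_2_n + h·x_2'.
0.000000: (1.400000, -0.150000); f=(-0.150000, -3.780000) → (1.347500, -1.473000)
0.350000: (1.347500, -1.473000); f=(-1.473000, -3.638250) → (0.831950, -2.746387)
0.700000: (0.831950, -2.746387); f=(-2.746387, -2.246265) → (-0.129286, -3.532580)
(x_1(1.05), x_2(1.05)) ≈ (-0.1293, -3.5326)

-0.1293, -3.5326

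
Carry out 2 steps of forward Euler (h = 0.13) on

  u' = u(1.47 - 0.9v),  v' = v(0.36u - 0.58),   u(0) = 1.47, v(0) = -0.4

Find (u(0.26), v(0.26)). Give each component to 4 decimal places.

2.2521, -0.4012

Euler on (u,v): u_{n+1} = u_n + h·u', v_{n+1} = v_n + h·v'.
0.000000: (1.470000, -0.400000); f=(2.690100, 0.020320) → (1.819713, -0.397358)
0.130000: (1.819713, -0.397358); f=(3.325749, -0.029840) → (2.252060, -0.401238)
(u(0.26), v(0.26)) ≈ (2.2521, -0.4012)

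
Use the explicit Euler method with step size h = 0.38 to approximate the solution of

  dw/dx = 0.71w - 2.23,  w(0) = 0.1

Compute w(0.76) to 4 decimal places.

-1.7622

Euler: w_{n+1} = w_n + h·f(x_n, w_n).
x=0.000000, w=0.100000: f=-2.159000 → w ← 0.100000 + 0.38·(-2.159000) = -0.720420
x=0.380000, w=-0.720420: f=-2.741498 → w ← -0.720420 + 0.38·(-2.741498) = -1.762189
w(0.76) ≈ -1.7622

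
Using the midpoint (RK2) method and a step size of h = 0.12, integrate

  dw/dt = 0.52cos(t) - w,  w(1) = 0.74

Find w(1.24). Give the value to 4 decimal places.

Midpoint: k1 = f(t_n, w_n); k2 = f(t_n + h/2, w_n + (h/2)·k1); w_{n+1} = w_n + h·k2.
t=1.000000, w=0.740000:
  k1 = f(1.000000, 0.740000) = -0.459043
  k2 = f(1.060000, 0.712457) = -0.458244
  w ← 0.740000 + 0.12·(-0.458244) = 0.685011
t=1.120000, w=0.685011:
  k1 = f(1.120000, 0.685011) = -0.458456
  k2 = f(1.180000, 0.657503) = -0.459422
  w ← 0.685011 + 0.12·(-0.459422) = 0.629880
w(1.24) ≈ 0.6299

0.6299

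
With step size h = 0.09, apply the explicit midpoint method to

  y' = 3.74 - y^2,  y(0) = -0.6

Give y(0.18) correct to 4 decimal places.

Midpoint: k1 = f(t_n, y_n); k2 = f(t_n + h/2, y_n + (h/2)·k1); y_{n+1} = y_n + h·k2.
t=0.000000, y=-0.600000:
  k1 = f(0.000000, -0.600000) = 3.380000
  k2 = f(0.045000, -0.447900) = 3.539386
  y ← -0.600000 + 0.09·3.539386 = -0.281455
t=0.090000, y=-0.281455:
  k1 = f(0.090000, -0.281455) = 3.660783
  k2 = f(0.135000, -0.116720) = 3.726376
  y ← -0.281455 + 0.09·3.726376 = 0.053919
y(0.18) ≈ 0.0539

0.0539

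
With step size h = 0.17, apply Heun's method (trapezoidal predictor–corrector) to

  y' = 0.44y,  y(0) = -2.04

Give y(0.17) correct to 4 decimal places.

Heun: k1 = f(x_n, y_n); k2 = f(x_n + h, y_n + h·k1); y_{n+1} = y_n + (h/2)·(k1 + k2).
x=0.000000, y=-2.040000:
  k1 = f(0.000000, -2.040000) = -0.897600
  k2 = f(0.170000, -2.192592) = -0.964740
  y ← -2.040000 + (0.17/2)·(-0.897600 + (-0.964740)) = -2.198299
y(0.17) ≈ -2.1983

-2.1983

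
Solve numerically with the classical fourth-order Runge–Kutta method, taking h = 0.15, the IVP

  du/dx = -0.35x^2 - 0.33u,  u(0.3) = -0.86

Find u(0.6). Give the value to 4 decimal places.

-0.8002

RK4: k1 = f(x_n, u_n); k2 = f(x_n + h/2, u_n + (h/2)·k1); k3 = f(x_n + h/2, u_n + (h/2)·k2); k4 = f(x_n + h, u_n + h·k3); u_{n+1} = u_n + (h/6)·(k1 + 2k2 + 2k3 + k4).
x=0.300000, u=-0.860000:
  k1 = f(0.300000, -0.860000) = 0.252300
  k2 = f(0.375000, -0.841078) = 0.228337
  k3 = f(0.375000, -0.842875) = 0.228930
  k4 = f(0.450000, -0.825661) = 0.201593
  u ← -0.860000 + (0.15/6)·(k1 + 2k2 + 2k3 + k4) = -0.825789
x=0.450000, u=-0.825789:
  k1 = f(0.450000, -0.825789) = 0.201635
  k2 = f(0.525000, -0.810667) = 0.171051
  k3 = f(0.525000, -0.812960) = 0.171808
  k4 = f(0.600000, -0.800018) = 0.138006
  u ← -0.825789 + (0.15/6)·(k1 + 2k2 + 2k3 + k4) = -0.800155
u(0.6) ≈ -0.8002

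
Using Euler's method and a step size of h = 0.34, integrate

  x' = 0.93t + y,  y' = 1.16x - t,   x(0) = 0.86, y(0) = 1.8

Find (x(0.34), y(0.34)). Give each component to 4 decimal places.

1.4720, 2.1392

Euler on (x,y): x_{n+1} = x_n + h·x', y_{n+1} = y_n + h·y'.
0.000000: (0.860000, 1.800000); f=(1.800000, 0.997600) → (1.472000, 2.139184)
(x(0.34), y(0.34)) ≈ (1.4720, 2.1392)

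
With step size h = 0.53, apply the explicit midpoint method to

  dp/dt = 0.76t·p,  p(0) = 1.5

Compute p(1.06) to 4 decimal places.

2.2485

Midpoint: k1 = f(t_n, p_n); k2 = f(t_n + h/2, p_n + (h/2)·k1); p_{n+1} = p_n + h·k2.
t=0.000000, p=1.500000:
  k1 = f(0.000000, 1.500000) = 0.000000
  k2 = f(0.265000, 1.500000) = 0.302100
  p ← 1.500000 + 0.53·0.302100 = 1.660113
t=0.530000, p=1.660113:
  k1 = f(0.530000, 1.660113) = 0.668694
  k2 = f(0.795000, 1.837317) = 1.110107
  p ← 1.660113 + 0.53·1.110107 = 2.248470
p(1.06) ≈ 2.2485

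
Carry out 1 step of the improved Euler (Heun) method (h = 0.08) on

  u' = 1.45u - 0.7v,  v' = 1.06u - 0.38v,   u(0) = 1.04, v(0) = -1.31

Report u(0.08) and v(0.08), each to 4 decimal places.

Heun on (u,v): k1 = f(t_n, state_n); k2 = f(t_n + h, state_n + h·k1); state_{n+1} = state_n + (h/2)·(k1 + k2).
0.000000: (1.040000, -1.310000)
  k1 = (2.425000, 1.600200)
  predictor → (1.234000, -1.181984)
  k2 = (2.616689, 1.757194)
  → (1.241668, -1.175704)
(u(0.08), v(0.08)) ≈ (1.2417, -1.1757)

1.2417, -1.1757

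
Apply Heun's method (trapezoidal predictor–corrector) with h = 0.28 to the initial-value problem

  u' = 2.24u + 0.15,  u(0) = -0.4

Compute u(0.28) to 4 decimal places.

-0.6744

Heun: k1 = f(t_n, u_n); k2 = f(t_n + h, u_n + h·k1); u_{n+1} = u_n + (h/2)·(k1 + k2).
t=0.000000, u=-0.400000:
  k1 = f(0.000000, -0.400000) = -0.746000
  k2 = f(0.280000, -0.608880) = -1.213891
  u ← -0.400000 + (0.28/2)·(-0.746000 + (-1.213891)) = -0.674385
u(0.28) ≈ -0.6744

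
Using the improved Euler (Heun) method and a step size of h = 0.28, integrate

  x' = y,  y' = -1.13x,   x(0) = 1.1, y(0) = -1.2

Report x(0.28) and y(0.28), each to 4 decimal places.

0.7153, -1.4949

Heun on (x,y): k1 = f(t_n, state_n); k2 = f(t_n + h, state_n + h·k1); state_{n+1} = state_n + (h/2)·(k1 + k2).
0.000000: (1.100000, -1.200000)
  k1 = (-1.200000, -1.243000)
  predictor → (0.764000, -1.548040)
  k2 = (-1.548040, -0.863320)
  → (0.715274, -1.494885)
(x(0.28), y(0.28)) ≈ (0.7153, -1.4949)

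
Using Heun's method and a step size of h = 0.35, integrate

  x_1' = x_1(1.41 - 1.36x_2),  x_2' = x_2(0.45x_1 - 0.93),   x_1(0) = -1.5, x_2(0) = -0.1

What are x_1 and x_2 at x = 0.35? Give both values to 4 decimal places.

Heun on (x_1,x_2): k1 = f(x_n, state_n); k2 = f(x_n + h, state_n + h·k1); state_{n+1} = state_n + (h/2)·(k1 + k2).
0.000000: (-1.500000, -0.100000)
  k1 = (-2.319000, 0.160500)
  predictor → (-2.311650, -0.043825)
  k2 = (-3.397205, 0.086346)
  → (-2.500336, -0.056802)
(x_1(0.35), x_2(0.35)) ≈ (-2.5003, -0.0568)

-2.5003, -0.0568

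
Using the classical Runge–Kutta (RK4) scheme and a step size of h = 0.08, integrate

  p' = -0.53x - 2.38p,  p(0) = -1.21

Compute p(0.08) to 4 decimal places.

-1.0018

RK4: k1 = f(x_n, p_n); k2 = f(x_n + h/2, p_n + (h/2)·k1); k3 = f(x_n + h/2, p_n + (h/2)·k2); k4 = f(x_n + h, p_n + h·k3); p_{n+1} = p_n + (h/6)·(k1 + 2k2 + 2k3 + k4).
x=0.000000, p=-1.210000:
  k1 = f(0.000000, -1.210000) = 2.879800
  k2 = f(0.040000, -1.094808) = 2.584443
  k3 = f(0.040000, -1.106622) = 2.612561
  k4 = f(0.080000, -1.000995) = 2.339968
  p ← -1.210000 + (0.08/6)·(k1 + 2k2 + 2k3 + k4) = -1.001816
p(0.08) ≈ -1.0018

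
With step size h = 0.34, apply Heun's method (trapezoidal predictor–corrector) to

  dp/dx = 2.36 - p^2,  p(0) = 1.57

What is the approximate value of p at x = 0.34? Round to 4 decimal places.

Heun: k1 = f(x_n, p_n); k2 = f(x_n + h, p_n + h·k1); p_{n+1} = p_n + (h/2)·(k1 + k2).
x=0.000000, p=1.570000:
  k1 = f(0.000000, 1.570000) = -0.104900
  k2 = f(0.340000, 1.534334) = 0.005819
  p ← 1.570000 + (0.34/2)·(-0.104900 + 0.005819) = 1.553156
p(0.34) ≈ 1.5532

1.5532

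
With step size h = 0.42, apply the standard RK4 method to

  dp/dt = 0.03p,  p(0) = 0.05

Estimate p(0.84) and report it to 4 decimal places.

RK4: k1 = f(t_n, p_n); k2 = f(t_n + h/2, p_n + (h/2)·k1); k3 = f(t_n + h/2, p_n + (h/2)·k2); k4 = f(t_n + h, p_n + h·k3); p_{n+1} = p_n + (h/6)·(k1 + 2k2 + 2k3 + k4).
t=0.000000, p=0.050000:
  k1 = f(0.000000, 0.050000) = 0.001500
  k2 = f(0.210000, 0.050315) = 0.001509
  k3 = f(0.210000, 0.050317) = 0.001510
  k4 = f(0.420000, 0.050634) = 0.001519
  p ← 0.050000 + (0.42/6)·(k1 + 2k2 + 2k3 + k4) = 0.050634
t=0.420000, p=0.050634:
  k1 = f(0.420000, 0.050634) = 0.001519
  k2 = f(0.630000, 0.050953) = 0.001529
  k3 = f(0.630000, 0.050955) = 0.001529
  k4 = f(0.840000, 0.051276) = 0.001538
  p ← 0.050634 + (0.42/6)·(k1 + 2k2 + 2k3 + k4) = 0.051276
p(0.84) ≈ 0.0513

0.0513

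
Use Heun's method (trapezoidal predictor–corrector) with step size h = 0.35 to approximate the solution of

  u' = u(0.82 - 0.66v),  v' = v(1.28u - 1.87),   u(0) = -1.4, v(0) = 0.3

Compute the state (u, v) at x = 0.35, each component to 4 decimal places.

Heun on (u,v): k1 = f(x_n, state_n); k2 = f(x_n + h, state_n + h·k1); state_{n+1} = state_n + (h/2)·(k1 + k2).
0.000000: (-1.400000, 0.300000)
  k1 = (-0.870800, -1.098600)
  predictor → (-1.704780, -0.084510)
  k2 = (-1.493006, 0.342445)
  → (-1.813666, 0.167673)
(u(0.35), v(0.35)) ≈ (-1.8137, 0.1677)

-1.8137, 0.1677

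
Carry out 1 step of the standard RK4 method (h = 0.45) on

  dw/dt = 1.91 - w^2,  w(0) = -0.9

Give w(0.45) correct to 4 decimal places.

-0.2157

RK4: k1 = f(t_n, w_n); k2 = f(t_n + h/2, w_n + (h/2)·k1); k3 = f(t_n + h/2, w_n + (h/2)·k2); k4 = f(t_n + h, w_n + h·k3); w_{n+1} = w_n + (h/6)·(k1 + 2k2 + 2k3 + k4).
t=0.000000, w=-0.900000:
  k1 = f(0.000000, -0.900000) = 1.100000
  k2 = f(0.225000, -0.652500) = 1.484244
  k3 = f(0.225000, -0.566045) = 1.589593
  k4 = f(0.450000, -0.184683) = 1.875892
  w ← -0.900000 + (0.45/6)·(k1 + 2k2 + 2k3 + k4) = -0.215733
w(0.45) ≈ -0.2157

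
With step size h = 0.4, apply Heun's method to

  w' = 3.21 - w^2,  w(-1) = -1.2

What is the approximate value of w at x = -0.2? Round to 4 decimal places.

Heun: k1 = f(x_n, w_n); k2 = f(x_n + h, w_n + h·k1); w_{n+1} = w_n + (h/2)·(k1 + k2).
x=-1.000000, w=-1.200000:
  k1 = f(-1.000000, -1.200000) = 1.770000
  k2 = f(-0.600000, -0.492000) = 2.967936
  w ← -1.200000 + (0.4/2)·(1.770000 + 2.967936) = -0.252413
x=-0.600000, w=-0.252413:
  k1 = f(-0.600000, -0.252413) = 3.146288
  k2 = f(-0.200000, 1.006102) = 2.197758
  w ← -0.252413 + (0.4/2)·(3.146288 + 2.197758) = 0.816396
w(-0.2) ≈ 0.8164

0.8164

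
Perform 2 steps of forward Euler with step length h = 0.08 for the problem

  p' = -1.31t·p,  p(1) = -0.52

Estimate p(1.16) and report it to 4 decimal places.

-0.4128

Euler: p_{n+1} = p_n + h·f(t_n, p_n).
t=1.000000, p=-0.520000: f=0.681200 → p ← -0.520000 + 0.08·0.681200 = -0.465504
t=1.080000, p=-0.465504: f=0.658595 → p ← -0.465504 + 0.08·0.658595 = -0.412816
p(1.16) ≈ -0.4128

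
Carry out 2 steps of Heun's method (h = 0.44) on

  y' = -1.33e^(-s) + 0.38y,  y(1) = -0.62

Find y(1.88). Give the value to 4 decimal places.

-1.2209

Heun: k1 = f(s_n, y_n); k2 = f(s_n + h, y_n + h·k1); y_{n+1} = y_n + (h/2)·(k1 + k2).
s=1.000000, y=-0.620000:
  k1 = f(1.000000, -0.620000) = -0.724880
  k2 = f(1.440000, -0.938947) = -0.671914
  y ← -0.620000 + (0.44/2)·(-0.724880 + (-0.671914)) = -0.927295
s=1.440000, y=-0.927295:
  k1 = f(1.440000, -0.927295) = -0.667486
  k2 = f(1.880000, -1.220988) = -0.666920
  y ← -0.927295 + (0.44/2)·(-0.667486 + (-0.666920)) = -1.220864
y(1.88) ≈ -1.2209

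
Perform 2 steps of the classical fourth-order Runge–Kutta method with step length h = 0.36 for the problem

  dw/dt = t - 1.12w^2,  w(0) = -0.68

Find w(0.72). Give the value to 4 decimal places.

-1.0140

RK4: k1 = f(t_n, w_n); k2 = f(t_n + h/2, w_n + (h/2)·k1); k3 = f(t_n + h/2, w_n + (h/2)·k2); k4 = f(t_n + h, w_n + h·k3); w_{n+1} = w_n + (h/6)·(k1 + 2k2 + 2k3 + k4).
t=0.000000, w=-0.680000:
  k1 = f(0.000000, -0.680000) = -0.517888
  k2 = f(0.180000, -0.773220) = -0.489613
  k3 = f(0.180000, -0.768130) = -0.480827
  k4 = f(0.360000, -0.853098) = -0.455109
  w ← -0.680000 + (0.36/6)·(k1 + 2k2 + 2k3 + k4) = -0.854833
t=0.360000, w=-0.854833:
  k1 = f(0.360000, -0.854833) = -0.458428
  k2 = f(0.540000, -0.937350) = -0.444059
  k3 = f(0.540000, -0.934763) = -0.438636
  k4 = f(0.720000, -1.012742) = -0.428723
  w ← -0.854833 + (0.36/6)·(k1 + 2k2 + 2k3 + k4) = -1.013985
w(0.72) ≈ -1.0140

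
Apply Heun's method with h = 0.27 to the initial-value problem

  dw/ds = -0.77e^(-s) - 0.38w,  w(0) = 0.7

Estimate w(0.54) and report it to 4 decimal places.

Heun: k1 = f(s_n, w_n); k2 = f(s_n + h, w_n + h·k1); w_{n+1} = w_n + (h/2)·(k1 + k2).
s=0.000000, w=0.700000:
  k1 = f(0.000000, 0.700000) = -1.036000
  k2 = f(0.270000, 0.420280) = -0.747509
  w ← 0.700000 + (0.27/2)·(-1.036000 + (-0.747509)) = 0.459226
s=0.270000, w=0.459226:
  k1 = f(0.270000, 0.459226) = -0.762308
  k2 = f(0.540000, 0.253403) = -0.545009
  w ← 0.459226 + (0.27/2)·(-0.762308 + (-0.545009)) = 0.282738
w(0.54) ≈ 0.2827

0.2827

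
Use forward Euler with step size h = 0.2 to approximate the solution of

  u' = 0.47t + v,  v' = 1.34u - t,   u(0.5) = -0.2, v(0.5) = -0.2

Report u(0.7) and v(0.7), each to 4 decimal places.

-0.1930, -0.3536

Euler on (u,v): u_{n+1} = u_n + h·u', v_{n+1} = v_n + h·v'.
0.500000: (-0.200000, -0.200000); f=(0.035000, -0.768000) → (-0.193000, -0.353600)
(u(0.7), v(0.7)) ≈ (-0.1930, -0.3536)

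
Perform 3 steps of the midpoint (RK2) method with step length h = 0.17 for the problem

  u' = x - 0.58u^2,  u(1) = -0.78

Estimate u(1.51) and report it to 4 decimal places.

Midpoint: k1 = f(x_n, u_n); k2 = f(x_n + h/2, u_n + (h/2)·k1); u_{n+1} = u_n + h·k2.
x=1.000000, u=-0.780000:
  k1 = f(1.000000, -0.780000) = 0.647128
  k2 = f(1.085000, -0.724994) = 0.780142
  u ← -0.780000 + 0.17·0.780142 = -0.647376
x=1.170000, u=-0.647376:
  k1 = f(1.170000, -0.647376) = 0.926925
  k2 = f(1.255000, -0.568587) = 1.067491
  u ← -0.647376 + 0.17·1.067491 = -0.465902
x=1.340000, u=-0.465902:
  k1 = f(1.340000, -0.465902) = 1.214102
  k2 = f(1.425000, -0.362704) = 1.348699
  u ← -0.465902 + 0.17·1.348699 = -0.236624
u(1.51) ≈ -0.2366

-0.2366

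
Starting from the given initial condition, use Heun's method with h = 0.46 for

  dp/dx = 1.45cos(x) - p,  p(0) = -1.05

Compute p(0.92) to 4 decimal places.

Heun: k1 = f(x_n, p_n); k2 = f(x_n + h, p_n + h·k1); p_{n+1} = p_n + (h/2)·(k1 + k2).
x=0.000000, p=-1.050000:
  k1 = f(0.000000, -1.050000) = 2.500000
  k2 = f(0.460000, 0.100000) = 1.199276
  p ← -1.050000 + (0.46/2)·(2.500000 + 1.199276) = -0.199166
x=0.460000, p=-0.199166:
  k1 = f(0.460000, -0.199166) = 1.498443
  k2 = f(0.920000, 0.490117) = 0.388322
  p ← -0.199166 + (0.46/2)·(1.498443 + 0.388322) = 0.234789
p(0.92) ≈ 0.2348

0.2348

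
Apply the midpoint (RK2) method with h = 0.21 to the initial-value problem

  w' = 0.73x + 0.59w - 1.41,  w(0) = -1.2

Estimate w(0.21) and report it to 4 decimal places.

Midpoint: k1 = f(x_n, w_n); k2 = f(x_n + h/2, w_n + (h/2)·k1); w_{n+1} = w_n + h·k2.
x=0.000000, w=-1.200000:
  k1 = f(0.000000, -1.200000) = -2.118000
  k2 = f(0.105000, -1.422390) = -2.172560
  w ← -1.200000 + 0.21·(-2.172560) = -1.656238
w(0.21) ≈ -1.6562

-1.6562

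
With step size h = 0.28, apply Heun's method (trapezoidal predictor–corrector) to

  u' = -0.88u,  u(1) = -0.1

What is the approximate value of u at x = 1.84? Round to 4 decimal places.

Heun: k1 = f(x_n, u_n); k2 = f(x_n + h, u_n + h·k1); u_{n+1} = u_n + (h/2)·(k1 + k2).
x=1.000000, u=-0.100000:
  k1 = f(1.000000, -0.100000) = 0.088000
  k2 = f(1.280000, -0.075360) = 0.066317
  u ← -0.100000 + (0.28/2)·(0.088000 + 0.066317) = -0.078396
x=1.280000, u=-0.078396:
  k1 = f(1.280000, -0.078396) = 0.068988
  k2 = f(1.560000, -0.059079) = 0.051989
  u ← -0.078396 + (0.28/2)·(0.068988 + 0.051989) = -0.061459
x=1.560000, u=-0.061459:
  k1 = f(1.560000, -0.061459) = 0.054084
  k2 = f(1.840000, -0.046315) = 0.040757
  u ← -0.061459 + (0.28/2)·(0.054084 + 0.040757) = -0.048181
u(1.84) ≈ -0.0482

-0.0482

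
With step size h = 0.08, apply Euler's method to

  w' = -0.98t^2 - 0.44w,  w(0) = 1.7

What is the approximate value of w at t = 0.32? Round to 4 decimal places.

Euler: w_{n+1} = w_n + h·f(t_n, w_n).
t=0.000000, w=1.700000: f=-0.748000 → w ← 1.700000 + 0.08·(-0.748000) = 1.640160
t=0.080000, w=1.640160: f=-0.727942 → w ← 1.640160 + 0.08·(-0.727942) = 1.581925
t=0.160000, w=1.581925: f=-0.721135 → w ← 1.581925 + 0.08·(-0.721135) = 1.524234
t=0.240000, w=1.524234: f=-0.727111 → w ← 1.524234 + 0.08·(-0.727111) = 1.466065
w(0.32) ≈ 1.4661

1.4661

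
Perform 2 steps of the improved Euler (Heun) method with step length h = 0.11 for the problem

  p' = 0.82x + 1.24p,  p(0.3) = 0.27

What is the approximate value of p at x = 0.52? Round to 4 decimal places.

Heun: k1 = f(x_n, p_n); k2 = f(x_n + h, p_n + h·k1); p_{n+1} = p_n + (h/2)·(k1 + k2).
x=0.300000, p=0.270000:
  k1 = f(0.300000, 0.270000) = 0.580800
  k2 = f(0.410000, 0.333888) = 0.750221
  p ← 0.270000 + (0.11/2)·(0.580800 + 0.750221) = 0.343206
x=0.410000, p=0.343206:
  k1 = f(0.410000, 0.343206) = 0.761776
  k2 = f(0.520000, 0.427001) = 0.955882
  p ← 0.343206 + (0.11/2)·(0.761776 + 0.955882) = 0.437677
p(0.52) ≈ 0.4377

0.4377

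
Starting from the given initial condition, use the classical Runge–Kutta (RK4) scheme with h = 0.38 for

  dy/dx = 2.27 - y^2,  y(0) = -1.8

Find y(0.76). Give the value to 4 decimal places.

RK4: k1 = f(x_n, y_n); k2 = f(x_n + h/2, y_n + (h/2)·k1); k3 = f(x_n + h/2, y_n + (h/2)·k2); k4 = f(x_n + h, y_n + h·k3); y_{n+1} = y_n + (h/6)·(k1 + 2k2 + 2k3 + k4).
x=0.000000, y=-1.800000:
  k1 = f(0.000000, -1.800000) = -0.970000
  k2 = f(0.190000, -1.984300) = -1.667446
  k3 = f(0.190000, -2.116815) = -2.210905
  k4 = f(0.380000, -2.640144) = -4.700360
  y ← -1.800000 + (0.38/6)·(k1 + 2k2 + 2k3 + k4) = -2.650381
x=0.380000, y=-2.650381:
  k1 = f(0.380000, -2.650381) = -4.754518
  k2 = f(0.570000, -3.553739) = -10.359061
  k3 = f(0.570000, -4.618602) = -19.061486
  k4 = f(0.760000, -9.893746) = -95.616200
  y ← -2.650381 + (0.38/6)·(k1 + 2k2 + 2k3 + k4) = -12.733795
y(0.76) ≈ -12.7338

-12.7338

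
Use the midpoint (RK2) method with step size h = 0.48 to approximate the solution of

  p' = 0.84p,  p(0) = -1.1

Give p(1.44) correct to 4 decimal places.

-3.5985

Midpoint: k1 = f(x_n, p_n); k2 = f(x_n + h/2, p_n + (h/2)·k1); p_{n+1} = p_n + h·k2.
x=0.000000, p=-1.100000:
  k1 = f(0.000000, -1.100000) = -0.924000
  k2 = f(0.240000, -1.321760) = -1.110278
  p ← -1.100000 + 0.48·(-1.110278) = -1.632934
x=0.480000, p=-1.632934:
  k1 = f(0.480000, -1.632934) = -1.371664
  k2 = f(0.720000, -1.962133) = -1.648192
  p ← -1.632934 + 0.48·(-1.648192) = -2.424066
x=0.960000, p=-2.424066:
  k1 = f(0.960000, -2.424066) = -2.036215
  k2 = f(1.200000, -2.912757) = -2.446716
  p ← -2.424066 + 0.48·(-2.446716) = -3.598489
p(1.44) ≈ -3.5985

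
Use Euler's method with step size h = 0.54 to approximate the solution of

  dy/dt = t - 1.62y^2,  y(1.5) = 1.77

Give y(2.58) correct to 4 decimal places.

Euler: y_{n+1} = y_n + h·f(t_n, y_n).
t=1.500000, y=1.770000: f=-3.575298 → y ← 1.770000 + 0.54·(-3.575298) = -0.160661
t=2.040000, y=-0.160661: f=1.998185 → y ← -0.160661 + 0.54·1.998185 = 0.918359
y(2.58) ≈ 0.9184

0.9184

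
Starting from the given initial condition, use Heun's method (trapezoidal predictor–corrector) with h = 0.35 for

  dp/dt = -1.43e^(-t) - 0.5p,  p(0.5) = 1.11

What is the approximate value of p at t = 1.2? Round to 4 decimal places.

Heun: k1 = f(t_n, p_n); k2 = f(t_n + h, p_n + h·k1); p_{n+1} = p_n + (h/2)·(k1 + k2).
t=0.500000, p=1.110000:
  k1 = f(0.500000, 1.110000) = -1.422339
  k2 = f(0.850000, 0.612181) = -0.917294
  p ← 1.110000 + (0.35/2)·(-1.422339 + (-0.917294)) = 0.700564
t=0.850000, p=0.700564:
  k1 = f(0.850000, 0.700564) = -0.961485
  k2 = f(1.200000, 0.364044) = -0.612730
  p ← 0.700564 + (0.35/2)·(-0.961485 + (-0.612730)) = 0.425077
p(1.2) ≈ 0.4251

0.4251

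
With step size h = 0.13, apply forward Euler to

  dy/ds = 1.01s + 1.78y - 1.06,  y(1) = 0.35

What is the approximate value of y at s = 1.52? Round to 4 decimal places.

0.8874

Euler: y_{n+1} = y_n + h·f(s_n, y_n).
s=1.000000, y=0.350000: f=0.573000 → y ← 0.350000 + 0.13·0.573000 = 0.424490
s=1.130000, y=0.424490: f=0.836892 → y ← 0.424490 + 0.13·0.836892 = 0.533286
s=1.260000, y=0.533286: f=1.161849 → y ← 0.533286 + 0.13·1.161849 = 0.684326
s=1.390000, y=0.684326: f=1.562001 → y ← 0.684326 + 0.13·1.562001 = 0.887386
y(1.52) ≈ 0.8874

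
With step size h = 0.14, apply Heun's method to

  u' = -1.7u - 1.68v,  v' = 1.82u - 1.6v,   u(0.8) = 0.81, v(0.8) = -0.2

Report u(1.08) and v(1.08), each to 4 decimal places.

Heun on (u,v): k1 = f(t_n, state_n); k2 = f(t_n + h, state_n + h·k1); state_{n+1} = state_n + (h/2)·(k1 + k2).
0.800000: (0.810000, -0.200000)
  k1 = (-1.041000, 1.794200)
  predictor → (0.664260, 0.051188)
  k2 = (-1.215238, 1.127052)
  → (0.652063, 0.004488)
0.940000: (0.652063, 0.004488)
  k1 = (-1.116047, 1.179575)
  predictor → (0.495817, 0.169628)
  k2 = (-1.127864, 0.630981)
  → (0.494990, 0.131227)
(u(1.08), v(1.08)) ≈ (0.4950, 0.1312)

0.4950, 0.1312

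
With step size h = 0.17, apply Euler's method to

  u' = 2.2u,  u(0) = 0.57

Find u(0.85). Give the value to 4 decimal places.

2.7913

Euler: u_{n+1} = u_n + h·f(t_n, u_n).
t=0.000000, u=0.570000: f=1.254000 → u ← 0.570000 + 0.17·1.254000 = 0.783180
t=0.170000, u=0.783180: f=1.722996 → u ← 0.783180 + 0.17·1.722996 = 1.076089
t=0.340000, u=1.076089: f=2.367397 → u ← 1.076089 + 0.17·2.367397 = 1.478547
t=0.510000, u=1.478547: f=3.252803 → u ← 1.478547 + 0.17·3.252803 = 2.031523
t=0.680000, u=2.031523: f=4.469351 → u ← 2.031523 + 0.17·4.469351 = 2.791313
u(0.85) ≈ 2.7913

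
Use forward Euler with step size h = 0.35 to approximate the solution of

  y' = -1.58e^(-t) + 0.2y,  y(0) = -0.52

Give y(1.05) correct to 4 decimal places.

-1.9617

Euler: y_{n+1} = y_n + h·f(t_n, y_n).
t=0.000000, y=-0.520000: f=-1.684000 → y ← -0.520000 + 0.35·(-1.684000) = -1.109400
t=0.350000, y=-1.109400: f=-1.335287 → y ← -1.109400 + 0.35·(-1.335287) = -1.576751
t=0.700000, y=-1.576751: f=-1.099955 → y ← -1.576751 + 0.35·(-1.099955) = -1.961735
y(1.05) ≈ -1.9617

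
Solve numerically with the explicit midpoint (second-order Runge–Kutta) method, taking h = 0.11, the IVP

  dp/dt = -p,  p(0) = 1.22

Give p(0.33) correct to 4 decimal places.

0.8777

Midpoint: k1 = f(t_n, p_n); k2 = f(t_n + h/2, p_n + (h/2)·k1); p_{n+1} = p_n + h·k2.
t=0.000000, p=1.220000:
  k1 = f(0.000000, 1.220000) = -1.220000
  k2 = f(0.055000, 1.152900) = -1.152900
  p ← 1.220000 + 0.11·(-1.152900) = 1.093181
t=0.110000, p=1.093181:
  k1 = f(0.110000, 1.093181) = -1.093181
  k2 = f(0.165000, 1.033056) = -1.033056
  p ← 1.093181 + 0.11·(-1.033056) = 0.979545
t=0.220000, p=0.979545:
  k1 = f(0.220000, 0.979545) = -0.979545
  k2 = f(0.275000, 0.925670) = -0.925670
  p ← 0.979545 + 0.11·(-0.925670) = 0.877721
p(0.33) ≈ 0.8777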